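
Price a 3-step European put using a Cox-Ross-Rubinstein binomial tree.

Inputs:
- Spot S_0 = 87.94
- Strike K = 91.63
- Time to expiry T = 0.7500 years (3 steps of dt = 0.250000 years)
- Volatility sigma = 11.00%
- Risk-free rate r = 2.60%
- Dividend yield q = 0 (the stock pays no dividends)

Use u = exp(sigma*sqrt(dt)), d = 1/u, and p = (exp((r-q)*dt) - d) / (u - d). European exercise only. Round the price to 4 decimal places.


dt = T/N = 0.250000
u = exp(sigma*sqrt(dt)) = 1.056541; d = 1/u = 0.946485
p = (exp((r-q)*dt) - d) / (u - d) = 0.545507
Discount per step: exp(-r*dt) = 0.993521
Stock lattice S(k, i) with i counting down-moves:
  k=0: S(0,0) = 87.9400
  k=1: S(1,0) = 92.9122; S(1,1) = 83.2339
  k=2: S(2,0) = 98.1655; S(2,1) = 87.9400; S(2,2) = 78.7797
  k=3: S(3,0) = 103.7158; S(3,1) = 92.9122; S(3,2) = 83.2339; S(3,3) = 74.5638
Terminal payoffs V(N, i) = max(K - S_T, 0):
  V(3,0) = 0.000000; V(3,1) = 0.000000; V(3,2) = 8.396096; V(3,3) = 17.066228
Backward induction: V(k, i) = exp(-r*dt) * [p * V(k+1, i) + (1-p) * V(k+1, i+1)].
  V(2,0) = exp(-r*dt) * [p*0.000000 + (1-p)*0.000000] = 0.000000
  V(2,1) = exp(-r*dt) * [p*0.000000 + (1-p)*8.396096] = 3.791244
  V(2,2) = exp(-r*dt) * [p*8.396096 + (1-p)*17.066228] = 12.256683
  V(1,0) = exp(-r*dt) * [p*0.000000 + (1-p)*3.791244] = 1.711930
  V(1,1) = exp(-r*dt) * [p*3.791244 + (1-p)*12.256683] = 7.589236
  V(0,0) = exp(-r*dt) * [p*1.711930 + (1-p)*7.589236] = 4.354727

Answer: Price = V(0,0) = 4.3547


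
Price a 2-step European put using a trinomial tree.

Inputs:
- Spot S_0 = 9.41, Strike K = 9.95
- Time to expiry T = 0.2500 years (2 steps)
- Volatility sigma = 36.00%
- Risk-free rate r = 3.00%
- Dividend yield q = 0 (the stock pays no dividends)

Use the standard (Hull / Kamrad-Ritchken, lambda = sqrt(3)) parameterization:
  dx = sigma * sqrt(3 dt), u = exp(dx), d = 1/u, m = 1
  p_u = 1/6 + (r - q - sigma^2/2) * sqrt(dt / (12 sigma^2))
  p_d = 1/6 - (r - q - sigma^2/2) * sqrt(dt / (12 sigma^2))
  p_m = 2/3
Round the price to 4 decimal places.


dt = T/N = 0.125000; dx = sigma*sqrt(3*dt) = 0.220454
u = exp(dx) = 1.246643; d = 1/u = 0.802154
p_u = 0.156801, p_m = 0.666667, p_d = 0.176533
Discount per step: exp(-r*dt) = 0.996257
Stock lattice S(k, j) with j the centered position index:
  k=0: S(0,+0) = 9.4100
  k=1: S(1,-1) = 7.5483; S(1,+0) = 9.4100; S(1,+1) = 11.7309
  k=2: S(2,-2) = 6.0549; S(2,-1) = 7.5483; S(2,+0) = 9.4100; S(2,+1) = 11.7309; S(2,+2) = 14.6242
Terminal payoffs V(N, j) = max(K - S_T, 0):
  V(2,-2) = 3.895119; V(2,-1) = 2.401726; V(2,+0) = 0.540000; V(2,+1) = 0.000000; V(2,+2) = 0.000000
Backward induction: V(k, j) = exp(-r*dt) * [p_u * V(k+1, j+1) + p_m * V(k+1, j) + p_d * V(k+1, j-1)]
  V(1,-1) = exp(-r*dt) * [p_u*0.540000 + p_m*2.401726 + p_d*3.895119] = 2.364555
  V(1,+0) = exp(-r*dt) * [p_u*0.000000 + p_m*0.540000 + p_d*2.401726] = 0.781049
  V(1,+1) = exp(-r*dt) * [p_u*0.000000 + p_m*0.000000 + p_d*0.540000] = 0.094971
  V(0,+0) = exp(-r*dt) * [p_u*0.094971 + p_m*0.781049 + p_d*2.364555] = 0.949445

Answer: Price = V(0,0) = 0.9494


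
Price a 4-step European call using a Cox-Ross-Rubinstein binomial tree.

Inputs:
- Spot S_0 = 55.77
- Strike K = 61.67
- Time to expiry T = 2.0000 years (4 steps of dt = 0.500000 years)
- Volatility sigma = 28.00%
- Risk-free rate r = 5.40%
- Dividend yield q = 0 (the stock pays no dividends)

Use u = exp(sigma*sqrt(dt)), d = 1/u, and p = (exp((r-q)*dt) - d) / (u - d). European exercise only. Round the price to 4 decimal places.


dt = T/N = 0.500000
u = exp(sigma*sqrt(dt)) = 1.218950; d = 1/u = 0.820378
p = (exp((r-q)*dt) - d) / (u - d) = 0.519328
Discount per step: exp(-r*dt) = 0.973361
Stock lattice S(k, i) with i counting down-moves:
  k=0: S(0,0) = 55.7700
  k=1: S(1,0) = 67.9808; S(1,1) = 45.7525
  k=2: S(2,0) = 82.8653; S(2,1) = 55.7700; S(2,2) = 37.5343
  k=3: S(3,0) = 101.0086; S(3,1) = 67.9808; S(3,2) = 45.7525; S(3,3) = 30.7924
  k=4: S(4,0) = 123.1245; S(4,1) = 82.8653; S(4,2) = 55.7700; S(4,3) = 37.5343; S(4,4) = 25.2614
Terminal payoffs V(N, i) = max(S_T - K, 0):
  V(4,0) = 61.454457; V(4,1) = 21.195258; V(4,2) = 0.000000; V(4,3) = 0.000000; V(4,4) = 0.000000
Backward induction: V(k, i) = exp(-r*dt) * [p * V(k+1, i) + (1-p) * V(k+1, i+1)].
  V(3,0) = exp(-r*dt) * [p*61.454457 + (1-p)*21.195258] = 40.981425
  V(3,1) = exp(-r*dt) * [p*21.195258 + (1-p)*0.000000] = 10.714075
  V(3,2) = exp(-r*dt) * [p*0.000000 + (1-p)*0.000000] = 0.000000
  V(3,3) = exp(-r*dt) * [p*0.000000 + (1-p)*0.000000] = 0.000000
  V(2,0) = exp(-r*dt) * [p*40.981425 + (1-p)*10.714075] = 25.728628
  V(2,1) = exp(-r*dt) * [p*10.714075 + (1-p)*0.000000] = 5.415900
  V(2,2) = exp(-r*dt) * [p*0.000000 + (1-p)*0.000000] = 0.000000
  V(1,0) = exp(-r*dt) * [p*25.728628 + (1-p)*5.415900] = 15.539589
  V(1,1) = exp(-r*dt) * [p*5.415900 + (1-p)*0.000000] = 2.737705
  V(0,0) = exp(-r*dt) * [p*15.539589 + (1-p)*2.737705] = 9.136051

Answer: Price = V(0,0) = 9.1361


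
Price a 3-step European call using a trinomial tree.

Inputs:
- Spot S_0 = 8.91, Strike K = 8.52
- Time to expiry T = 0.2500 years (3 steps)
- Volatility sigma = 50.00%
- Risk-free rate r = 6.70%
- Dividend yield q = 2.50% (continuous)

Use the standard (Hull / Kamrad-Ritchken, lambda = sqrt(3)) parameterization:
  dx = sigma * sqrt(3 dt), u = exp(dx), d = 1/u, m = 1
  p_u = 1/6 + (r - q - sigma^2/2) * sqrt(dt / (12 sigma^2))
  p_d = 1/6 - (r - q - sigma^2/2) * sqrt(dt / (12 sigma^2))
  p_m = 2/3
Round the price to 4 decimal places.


Answer: Price = V(0,0) = 1.0973

Derivation:
dt = T/N = 0.083333; dx = sigma*sqrt(3*dt) = 0.250000
u = exp(dx) = 1.284025; d = 1/u = 0.778801
p_u = 0.152833, p_m = 0.666667, p_d = 0.180500
Discount per step: exp(-r*dt) = 0.994432
Stock lattice S(k, j) with j the centered position index:
  k=0: S(0,+0) = 8.9100
  k=1: S(1,-1) = 6.9391; S(1,+0) = 8.9100; S(1,+1) = 11.4407
  k=2: S(2,-2) = 5.4042; S(2,-1) = 6.9391; S(2,+0) = 8.9100; S(2,+1) = 11.4407; S(2,+2) = 14.6901
  k=3: S(3,-3) = 4.2088; S(3,-2) = 5.4042; S(3,-1) = 6.9391; S(3,+0) = 8.9100; S(3,+1) = 11.4407; S(3,+2) = 14.6901; S(3,+3) = 18.8625
Terminal payoffs V(N, j) = max(S_T - K, 0):
  V(3,-3) = 0.000000; V(3,-2) = 0.000000; V(3,-1) = 0.000000; V(3,+0) = 0.390000; V(3,+1) = 2.920666; V(3,+2) = 6.170107; V(3,+3) = 10.342470
Backward induction: V(k, j) = exp(-r*dt) * [p_u * V(k+1, j+1) + p_m * V(k+1, j) + p_d * V(k+1, j-1)]
  V(2,-2) = exp(-r*dt) * [p_u*0.000000 + p_m*0.000000 + p_d*0.000000] = 0.000000
  V(2,-1) = exp(-r*dt) * [p_u*0.390000 + p_m*0.000000 + p_d*0.000000] = 0.059273
  V(2,+0) = exp(-r*dt) * [p_u*2.920666 + p_m*0.390000 + p_d*0.000000] = 0.702442
  V(2,+1) = exp(-r*dt) * [p_u*6.170107 + p_m*2.920666 + p_d*0.390000] = 2.944021
  V(2,+2) = exp(-r*dt) * [p_u*10.342470 + p_m*6.170107 + p_d*2.920666] = 6.186620
  V(1,-1) = exp(-r*dt) * [p_u*0.702442 + p_m*0.059273 + p_d*0.000000] = 0.146054
  V(1,+0) = exp(-r*dt) * [p_u*2.944021 + p_m*0.702442 + p_d*0.059273] = 0.923766
  V(1,+1) = exp(-r*dt) * [p_u*6.186620 + p_m*2.944021 + p_d*0.702442] = 3.018095
  V(0,+0) = exp(-r*dt) * [p_u*3.018095 + p_m*0.923766 + p_d*0.146054] = 1.097328


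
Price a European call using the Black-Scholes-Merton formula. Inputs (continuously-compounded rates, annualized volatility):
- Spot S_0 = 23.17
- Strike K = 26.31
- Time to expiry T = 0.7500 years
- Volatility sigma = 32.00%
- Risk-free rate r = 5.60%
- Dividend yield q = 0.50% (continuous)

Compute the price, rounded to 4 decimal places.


Answer: Price = 1.7244

Derivation:
d1 = (ln(S/K) + (r - q + 0.5*sigma^2) * T) / (sigma * sqrt(T)) = -0.18201240
d2 = d1 - sigma * sqrt(T) = -0.45914053
exp(-rT) = 0.95886978; exp(-qT) = 0.99625702
C = S_0 * exp(-qT) * N(d1) - K * exp(-rT) * N(d2)
N(d1) = 0.42778650; N(d2) = 0.32306663
C = 23.1700 * 0.99625702 * 0.42778650 - 26.3100 * 0.95886978 * 0.32306663 = 1.7244


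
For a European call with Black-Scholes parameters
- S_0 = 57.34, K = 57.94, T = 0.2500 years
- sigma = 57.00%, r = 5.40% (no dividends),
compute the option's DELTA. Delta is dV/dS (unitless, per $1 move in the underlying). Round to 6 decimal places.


d1 = 0.1533437478; d2 = -0.1316562522
phi(d1) = 0.3942793205; exp(-qT) = 1.0000000000; exp(-rT) = 0.9865907163
N(d1) = 0.5609363986
Delta = exp(-qT) * N(d1) = 1.0000000000 * 0.5609363986 = 0.560936

Answer: Delta = 0.560936


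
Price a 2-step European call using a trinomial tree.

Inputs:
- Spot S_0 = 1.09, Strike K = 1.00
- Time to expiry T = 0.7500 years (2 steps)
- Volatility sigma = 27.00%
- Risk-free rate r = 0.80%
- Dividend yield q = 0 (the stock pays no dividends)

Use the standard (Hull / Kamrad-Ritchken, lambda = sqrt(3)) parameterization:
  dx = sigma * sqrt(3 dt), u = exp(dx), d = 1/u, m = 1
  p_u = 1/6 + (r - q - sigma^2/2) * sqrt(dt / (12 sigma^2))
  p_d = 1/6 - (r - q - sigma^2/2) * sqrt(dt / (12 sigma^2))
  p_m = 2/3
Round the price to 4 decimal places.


dt = T/N = 0.375000; dx = sigma*sqrt(3*dt) = 0.286378
u = exp(dx) = 1.331596; d = 1/u = 0.750979
p_u = 0.148040, p_m = 0.666667, p_d = 0.185294
Discount per step: exp(-r*dt) = 0.997004
Stock lattice S(k, j) with j the centered position index:
  k=0: S(0,+0) = 1.0900
  k=1: S(1,-1) = 0.8186; S(1,+0) = 1.0900; S(1,+1) = 1.4514
  k=2: S(2,-2) = 0.6147; S(2,-1) = 0.8186; S(2,+0) = 1.0900; S(2,+1) = 1.4514; S(2,+2) = 1.9327
Terminal payoffs V(N, j) = max(S_T - K, 0):
  V(2,-2) = 0.000000; V(2,-1) = 0.000000; V(2,+0) = 0.090000; V(2,+1) = 0.451440; V(2,+2) = 0.932731
Backward induction: V(k, j) = exp(-r*dt) * [p_u * V(k+1, j+1) + p_m * V(k+1, j) + p_d * V(k+1, j-1)]
  V(1,-1) = exp(-r*dt) * [p_u*0.090000 + p_m*0.000000 + p_d*0.000000] = 0.013284
  V(1,+0) = exp(-r*dt) * [p_u*0.451440 + p_m*0.090000 + p_d*0.000000] = 0.126451
  V(1,+1) = exp(-r*dt) * [p_u*0.932731 + p_m*0.451440 + p_d*0.090000] = 0.454352
  V(0,+0) = exp(-r*dt) * [p_u*0.454352 + p_m*0.126451 + p_d*0.013284] = 0.153563

Answer: Price = V(0,0) = 0.1536


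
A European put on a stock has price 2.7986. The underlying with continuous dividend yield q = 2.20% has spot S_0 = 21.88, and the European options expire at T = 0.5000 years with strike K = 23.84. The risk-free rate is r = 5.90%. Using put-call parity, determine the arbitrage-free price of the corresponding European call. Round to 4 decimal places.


Answer: Call price = 1.2922

Derivation:
Put-call parity: C - P = S_0 * exp(-qT) - K * exp(-rT).
S_0 * exp(-qT) = 21.8800 * 0.98906028 = 21.64063890
K * exp(-rT) = 23.8400 * 0.97093088 = 23.14699212
C = P + S*exp(-qT) - K*exp(-rT)
C = 2.7986 + 21.64063890 - 23.14699212 = 1.2922


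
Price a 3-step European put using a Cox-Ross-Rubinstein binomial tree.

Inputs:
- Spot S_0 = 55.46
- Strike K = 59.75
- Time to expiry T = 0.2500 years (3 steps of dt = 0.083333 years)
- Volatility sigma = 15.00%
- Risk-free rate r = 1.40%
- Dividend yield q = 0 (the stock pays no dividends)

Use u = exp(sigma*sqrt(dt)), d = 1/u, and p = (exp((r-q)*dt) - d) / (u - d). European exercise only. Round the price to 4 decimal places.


Answer: Price = V(0,0) = 4.5120

Derivation:
dt = T/N = 0.083333
u = exp(sigma*sqrt(dt)) = 1.044252; d = 1/u = 0.957623
p = (exp((r-q)*dt) - d) / (u - d) = 0.502652
Discount per step: exp(-r*dt) = 0.998834
Stock lattice S(k, i) with i counting down-moves:
  k=0: S(0,0) = 55.4600
  k=1: S(1,0) = 57.9142; S(1,1) = 53.1098
  k=2: S(2,0) = 60.4771; S(2,1) = 55.4600; S(2,2) = 50.8591
  k=3: S(3,0) = 63.1533; S(3,1) = 57.9142; S(3,2) = 53.1098; S(3,3) = 48.7039
Terminal payoffs V(N, i) = max(K - S_T, 0):
  V(3,0) = 0.000000; V(3,1) = 1.835759; V(3,2) = 6.640237; V(3,3) = 11.046143
Backward induction: V(k, i) = exp(-r*dt) * [p * V(k+1, i) + (1-p) * V(k+1, i+1)].
  V(2,0) = exp(-r*dt) * [p*0.000000 + (1-p)*1.835759] = 0.911947
  V(2,1) = exp(-r*dt) * [p*1.835759 + (1-p)*6.640237] = 4.220332
  V(2,2) = exp(-r*dt) * [p*6.640237 + (1-p)*11.046143] = 8.821210
  V(1,0) = exp(-r*dt) * [p*0.911947 + (1-p)*4.220332] = 2.554386
  V(1,1) = exp(-r*dt) * [p*4.220332 + (1-p)*8.821210] = 6.500983
  V(0,0) = exp(-r*dt) * [p*2.554386 + (1-p)*6.500983] = 4.511953


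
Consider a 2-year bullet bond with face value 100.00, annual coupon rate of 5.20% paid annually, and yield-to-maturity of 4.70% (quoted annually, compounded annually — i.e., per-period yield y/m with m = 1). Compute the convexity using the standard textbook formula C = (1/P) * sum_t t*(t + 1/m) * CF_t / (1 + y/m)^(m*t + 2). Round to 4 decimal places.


Coupon per period c = face * coupon_rate / m = 5.200000
Periods per year m = 1; per-period yield y/m = 0.047000
Number of cashflows N = 2
Cashflows (t years, CF_t, discount factor 1/(1+y/m)^(m*t), PV):
  t = 1.0000: CF_t = 5.200000, DF = 0.955110, PV = 4.966571
  t = 2.0000: CF_t = 105.200000, DF = 0.912235, PV = 95.967101
Price P = sum_t PV_t = 100.933672
Convexity numerator sum_t t*(t + 1/m) * CF_t / (1+y/m)^(m*t + 2):
  t = 1.0000: term = 9.061358
  t = 2.0000: term = 525.267177
Convexity = (1/P) * sum = 534.328535 / 100.933672 = 5.293858

Answer: Convexity = 5.2939


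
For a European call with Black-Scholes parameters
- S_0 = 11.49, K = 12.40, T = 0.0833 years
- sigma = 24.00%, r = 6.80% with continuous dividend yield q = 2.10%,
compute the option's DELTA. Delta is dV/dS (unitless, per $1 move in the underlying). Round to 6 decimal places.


d1 = -1.0091970987; d2 = -1.0784652732
phi(d1) = 0.2397453585; exp(-qT) = 0.9982522291; exp(-rT) = 0.9943516125
N(d1) = 0.1564400589
Delta = exp(-qT) * N(d1) = 0.9982522291 * 0.1564400589 = 0.156167

Answer: Delta = 0.156167


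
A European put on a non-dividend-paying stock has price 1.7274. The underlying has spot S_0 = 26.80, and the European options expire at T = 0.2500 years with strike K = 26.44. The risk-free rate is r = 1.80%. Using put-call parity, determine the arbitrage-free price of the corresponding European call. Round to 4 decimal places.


Put-call parity: C - P = S_0 * exp(-qT) - K * exp(-rT).
S_0 * exp(-qT) = 26.8000 * 1.00000000 = 26.80000000
K * exp(-rT) = 26.4400 * 0.99551011 = 26.32128730
C = P + S*exp(-qT) - K*exp(-rT)
C = 1.7274 + 26.80000000 - 26.32128730 = 2.2061

Answer: Call price = 2.2061


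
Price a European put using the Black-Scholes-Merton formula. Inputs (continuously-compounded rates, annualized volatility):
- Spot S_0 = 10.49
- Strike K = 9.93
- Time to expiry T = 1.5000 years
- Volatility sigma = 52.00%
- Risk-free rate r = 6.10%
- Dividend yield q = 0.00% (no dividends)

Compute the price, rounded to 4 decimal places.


d1 = (ln(S/K) + (r - q + 0.5*sigma^2) * T) / (sigma * sqrt(T)) = 0.54824910
d2 = d1 - sigma * sqrt(T) = -0.08861823
exp(-rT) = 0.91256132; exp(-qT) = 1.00000000
P = K * exp(-rT) * N(-d2) - S_0 * exp(-qT) * N(-d1)
N(-d1) = 0.29176043; N(-d2) = 0.53530734
P = 9.9300 * 0.91256132 * 0.53530734 - 10.4900 * 1.00000000 * 0.29176043 = 1.7902

Answer: Price = 1.7902


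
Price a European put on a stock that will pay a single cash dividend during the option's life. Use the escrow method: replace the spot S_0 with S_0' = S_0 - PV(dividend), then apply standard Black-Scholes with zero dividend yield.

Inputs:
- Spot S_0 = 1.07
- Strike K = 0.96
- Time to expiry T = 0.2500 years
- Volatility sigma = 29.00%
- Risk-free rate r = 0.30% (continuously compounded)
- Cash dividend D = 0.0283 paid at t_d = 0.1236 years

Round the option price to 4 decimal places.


Answer: Price = 0.0257

Derivation:
PV(D) = D * exp(-r * t_d) = 0.0283 * 0.99962927 = 0.02828951
S_0' = S_0 - PV(D) = 1.0700 - 0.02828951 = 1.04171049
d1 = (ln(S_0'/K) + (r + sigma^2/2)*T) / (sigma*sqrt(T)) = 0.64102455
d2 = d1 - sigma*sqrt(T) = 0.49602455
exp(-rT) = 0.99925028
N(-d1) = 0.26075337; N(-d2) = 0.30993854
P = K * exp(-rT) * N(-d2) - S_0' * N(-d1) = 0.9600 * 0.99925028 * 0.30993854 - 1.04171049 * 0.26075337 = 0.0257


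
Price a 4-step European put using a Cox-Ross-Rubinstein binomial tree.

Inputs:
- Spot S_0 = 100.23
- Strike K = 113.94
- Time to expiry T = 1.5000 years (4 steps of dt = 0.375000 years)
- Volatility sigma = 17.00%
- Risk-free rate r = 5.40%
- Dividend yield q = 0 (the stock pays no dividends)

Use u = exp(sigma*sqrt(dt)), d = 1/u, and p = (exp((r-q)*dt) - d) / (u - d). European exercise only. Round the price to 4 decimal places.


Answer: Price = V(0,0) = 11.4085

Derivation:
dt = T/N = 0.375000
u = exp(sigma*sqrt(dt)) = 1.109715; d = 1/u = 0.901132
p = (exp((r-q)*dt) - d) / (u - d) = 0.572071
Discount per step: exp(-r*dt) = 0.979954
Stock lattice S(k, i) with i counting down-moves:
  k=0: S(0,0) = 100.2300
  k=1: S(1,0) = 111.2267; S(1,1) = 90.3205
  k=2: S(2,0) = 123.4300; S(2,1) = 100.2300; S(2,2) = 81.3907
  k=3: S(3,0) = 136.9721; S(3,1) = 111.2267; S(3,2) = 90.3205; S(3,3) = 73.3438
  k=4: S(4,0) = 152.0000; S(4,1) = 123.4300; S(4,2) = 100.2300; S(4,3) = 81.3907; S(4,4) = 66.0924
Terminal payoffs V(N, i) = max(K - S_T, 0):
  V(4,0) = 0.000000; V(4,1) = 0.000000; V(4,2) = 13.710000; V(4,3) = 32.549308; V(4,4) = 47.847565
Backward induction: V(k, i) = exp(-r*dt) * [p * V(k+1, i) + (1-p) * V(k+1, i+1)].
  V(3,0) = exp(-r*dt) * [p*0.000000 + (1-p)*0.000000] = 0.000000
  V(3,1) = exp(-r*dt) * [p*0.000000 + (1-p)*13.710000] = 5.749297
  V(3,2) = exp(-r*dt) * [p*13.710000 + (1-p)*32.549308] = 21.335440
  V(3,3) = exp(-r*dt) * [p*32.549308 + (1-p)*47.847565] = 38.312147
  V(2,0) = exp(-r*dt) * [p*0.000000 + (1-p)*5.749297] = 2.410971
  V(2,1) = exp(-r*dt) * [p*5.749297 + (1-p)*21.335440] = 12.170103
  V(2,2) = exp(-r*dt) * [p*21.335440 + (1-p)*38.312147] = 28.026934
  V(1,0) = exp(-r*dt) * [p*2.410971 + (1-p)*12.170103] = 6.455138
  V(1,1) = exp(-r*dt) * [p*12.170103 + (1-p)*28.026934] = 18.575708
  V(0,0) = exp(-r*dt) * [p*6.455138 + (1-p)*18.575708] = 11.408504


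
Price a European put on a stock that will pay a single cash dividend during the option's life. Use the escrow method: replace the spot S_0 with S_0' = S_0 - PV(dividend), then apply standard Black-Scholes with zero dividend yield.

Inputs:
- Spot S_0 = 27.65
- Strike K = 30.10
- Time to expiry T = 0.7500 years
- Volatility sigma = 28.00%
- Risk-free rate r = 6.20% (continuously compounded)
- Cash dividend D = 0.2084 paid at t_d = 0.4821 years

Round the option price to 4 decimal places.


Answer: Price = 3.4009

Derivation:
PV(D) = D * exp(-r * t_d) = 0.2084 * 0.97055209 = 0.20226306
S_0' = S_0 - PV(D) = 27.6500 - 0.20226306 = 27.44773694
d1 = (ln(S_0'/K) + (r + sigma^2/2)*T) / (sigma*sqrt(T)) = -0.06739100
d2 = d1 - sigma*sqrt(T) = -0.30987812
exp(-rT) = 0.95456456
N(-d1) = 0.52686478; N(-d2) = 0.62167318
P = K * exp(-rT) * N(-d2) - S_0' * N(-d1) = 30.1000 * 0.95456456 * 0.62167318 - 27.44773694 * 0.52686478 = 3.4009


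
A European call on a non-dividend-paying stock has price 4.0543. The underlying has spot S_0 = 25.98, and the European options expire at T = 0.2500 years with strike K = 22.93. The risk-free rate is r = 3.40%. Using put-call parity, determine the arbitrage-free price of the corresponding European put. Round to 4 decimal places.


Put-call parity: C - P = S_0 * exp(-qT) - K * exp(-rT).
S_0 * exp(-qT) = 25.9800 * 1.00000000 = 25.98000000
K * exp(-rT) = 22.9300 * 0.99153602 = 22.73592100
P = C - S*exp(-qT) + K*exp(-rT)
P = 4.0543 - 25.98000000 + 22.73592100 = 0.8102

Answer: Put price = 0.8102


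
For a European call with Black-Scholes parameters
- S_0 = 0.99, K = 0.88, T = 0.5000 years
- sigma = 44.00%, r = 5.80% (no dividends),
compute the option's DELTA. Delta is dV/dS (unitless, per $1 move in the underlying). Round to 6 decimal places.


Answer: Delta = 0.734782

Derivation:
d1 = 0.6273420368; d2 = 0.3162150530
phi(d1) = 0.3276800681; exp(-qT) = 1.0000000000; exp(-rT) = 0.9714164645
N(d1) = 0.7347824731
Delta = exp(-qT) * N(d1) = 1.0000000000 * 0.7347824731 = 0.734782


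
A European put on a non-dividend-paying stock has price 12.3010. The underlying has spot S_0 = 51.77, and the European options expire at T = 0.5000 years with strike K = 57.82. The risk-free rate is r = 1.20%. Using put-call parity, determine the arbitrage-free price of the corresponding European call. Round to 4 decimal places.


Put-call parity: C - P = S_0 * exp(-qT) - K * exp(-rT).
S_0 * exp(-qT) = 51.7700 * 1.00000000 = 51.77000000
K * exp(-rT) = 57.8200 * 0.99401796 = 57.47411868
C = P + S*exp(-qT) - K*exp(-rT)
C = 12.3010 + 51.77000000 - 57.47411868 = 6.5969

Answer: Call price = 6.5969


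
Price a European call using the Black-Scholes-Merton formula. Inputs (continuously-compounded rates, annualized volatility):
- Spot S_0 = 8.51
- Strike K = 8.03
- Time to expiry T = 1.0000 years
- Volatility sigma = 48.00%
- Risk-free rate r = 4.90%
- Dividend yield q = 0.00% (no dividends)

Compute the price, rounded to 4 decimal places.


Answer: Price = 2.0013

Derivation:
d1 = (ln(S/K) + (r - q + 0.5*sigma^2) * T) / (sigma * sqrt(T)) = 0.46303628
d2 = d1 - sigma * sqrt(T) = -0.01696372
exp(-rT) = 0.95218113; exp(-qT) = 1.00000000
C = S_0 * exp(-qT) * N(d1) - K * exp(-rT) * N(d2)
N(d1) = 0.67833082; N(d2) = 0.49323278
C = 8.5100 * 1.00000000 * 0.67833082 - 8.0300 * 0.95218113 * 0.49323278 = 2.0013


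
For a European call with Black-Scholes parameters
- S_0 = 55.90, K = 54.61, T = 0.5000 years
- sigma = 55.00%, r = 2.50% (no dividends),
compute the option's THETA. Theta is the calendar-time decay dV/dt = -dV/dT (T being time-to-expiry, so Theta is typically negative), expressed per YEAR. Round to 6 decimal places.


d1 = 0.2866285982; d2 = -0.1022801315
phi(d1) = 0.3828865645; exp(-qT) = 1.0000000000; exp(-rT) = 0.9875778005
Theta = -S*exp(-qT)*phi(d1)*sigma/(2*sqrt(T)) - r*K*exp(-rT)*N(d2) + q*S*exp(-qT)*N(d1)
N(d1) = 0.6128016427; N(d2) = 0.4592671627; sqrt(T) = 0.7071067812
Term 1 = -55.9000 * 1.0000000000 * 0.3828865645 * 0.5500 / (2 * 0.7071067812) = -8.3239531415
Term 2 = -0.0250 * 54.6100 * 0.9875778005 * 0.4592671627 = -0.6192255947
Term 3 = 0 (no dividend yield, q = 0)
Theta = -8.3239531415 + (-0.6192255947) + (0.0000000000) = -8.943179

Answer: Theta = -8.943179


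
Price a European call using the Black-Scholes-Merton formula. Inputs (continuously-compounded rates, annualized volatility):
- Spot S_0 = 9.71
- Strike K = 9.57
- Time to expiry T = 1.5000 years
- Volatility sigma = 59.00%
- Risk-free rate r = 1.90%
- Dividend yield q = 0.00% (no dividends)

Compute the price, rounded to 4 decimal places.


d1 = (ln(S/K) + (r - q + 0.5*sigma^2) * T) / (sigma * sqrt(T)) = 0.42083905
d2 = d1 - sigma * sqrt(T) = -0.30176042
exp(-rT) = 0.97190229; exp(-qT) = 1.00000000
C = S_0 * exp(-qT) * N(d1) - K * exp(-rT) * N(d2)
N(d1) = 0.66306369; N(d2) = 0.38141735
C = 9.7100 * 1.00000000 * 0.66306369 - 9.5700 * 0.97190229 * 0.38141735 = 2.8907

Answer: Price = 2.8907


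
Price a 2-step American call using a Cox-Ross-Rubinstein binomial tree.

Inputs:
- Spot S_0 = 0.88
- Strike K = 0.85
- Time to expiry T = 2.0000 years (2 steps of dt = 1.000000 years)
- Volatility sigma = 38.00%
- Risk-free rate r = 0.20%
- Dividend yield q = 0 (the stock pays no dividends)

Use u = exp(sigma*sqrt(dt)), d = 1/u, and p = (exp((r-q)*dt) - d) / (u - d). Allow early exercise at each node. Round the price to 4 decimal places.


Answer: Price = V(0,0) = 0.1861

Derivation:
dt = T/N = 1.000000
u = exp(sigma*sqrt(dt)) = 1.462285; d = 1/u = 0.683861
p = (exp((r-q)*dt) - d) / (u - d) = 0.408699
Discount per step: exp(-r*dt) = 0.998002
Stock lattice S(k, i) with i counting down-moves:
  k=0: S(0,0) = 0.8800
  k=1: S(1,0) = 1.2868; S(1,1) = 0.6018
  k=2: S(2,0) = 1.8817; S(2,1) = 0.8800; S(2,2) = 0.4115
Terminal payoffs V(N, i) = max(S_T - K, 0):
  V(2,0) = 1.031683; V(2,1) = 0.030000; V(2,2) = 0.000000
Backward induction: V(k, i) = exp(-r*dt) * [p * V(k+1, i) + (1-p) * V(k+1, i+1)]; then take max(V_cont, immediate exercise) for American.
  V(1,0) = exp(-r*dt) * [p*1.031683 + (1-p)*0.030000] = 0.438509; exercise = 0.436810; V(1,0) = max -> 0.438509
  V(1,1) = exp(-r*dt) * [p*0.030000 + (1-p)*0.000000] = 0.012236; exercise = 0.000000; V(1,1) = max -> 0.012236
  V(0,0) = exp(-r*dt) * [p*0.438509 + (1-p)*0.012236] = 0.186081; exercise = 0.030000; V(0,0) = max -> 0.186081


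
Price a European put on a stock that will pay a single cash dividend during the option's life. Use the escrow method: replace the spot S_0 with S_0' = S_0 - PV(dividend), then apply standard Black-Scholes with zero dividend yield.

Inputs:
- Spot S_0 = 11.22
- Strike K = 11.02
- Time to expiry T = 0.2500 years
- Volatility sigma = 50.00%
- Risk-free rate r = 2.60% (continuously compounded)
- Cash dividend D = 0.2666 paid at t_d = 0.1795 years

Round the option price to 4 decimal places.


Answer: Price = 1.0864

Derivation:
PV(D) = D * exp(-r * t_d) = 0.2666 * 0.99534387 = 0.26535868
S_0' = S_0 - PV(D) = 11.2200 - 0.26535868 = 10.95464132
d1 = (ln(S_0'/K) + (r + sigma^2/2)*T) / (sigma*sqrt(T)) = 0.12720571
d2 = d1 - sigma*sqrt(T) = -0.12279429
exp(-rT) = 0.99352108
N(-d1) = 0.44938879; N(-d2) = 0.54886500
P = K * exp(-rT) * N(-d2) - S_0' * N(-d1) = 11.0200 * 0.99352108 * 0.54886500 - 10.95464132 * 0.44938879 = 1.0864


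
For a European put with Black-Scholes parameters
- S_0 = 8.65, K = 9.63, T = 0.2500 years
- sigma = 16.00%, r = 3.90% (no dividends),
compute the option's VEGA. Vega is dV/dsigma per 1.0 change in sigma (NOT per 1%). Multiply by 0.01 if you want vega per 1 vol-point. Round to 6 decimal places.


Answer: Vega = 0.860414

Derivation:
d1 = -1.1796738108; d2 = -1.2596738108
phi(d1) = 0.1989396666; exp(-qT) = 1.0000000000; exp(-rT) = 0.9902973771
Vega = S * exp(-qT) * phi(d1) * sqrt(T) = 8.6500 * 1.0000000000 * 0.1989396666 * 0.5000000000 = 0.860414


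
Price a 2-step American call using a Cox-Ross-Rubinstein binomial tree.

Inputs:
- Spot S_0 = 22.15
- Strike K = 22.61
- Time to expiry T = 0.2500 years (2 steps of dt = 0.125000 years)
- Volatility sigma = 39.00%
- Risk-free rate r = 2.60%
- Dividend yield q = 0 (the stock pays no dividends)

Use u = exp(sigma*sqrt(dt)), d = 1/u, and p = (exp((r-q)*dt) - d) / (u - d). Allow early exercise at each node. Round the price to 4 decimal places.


Answer: Price = V(0,0) = 1.4882

Derivation:
dt = T/N = 0.125000
u = exp(sigma*sqrt(dt)) = 1.147844; d = 1/u = 0.871198
p = (exp((r-q)*dt) - d) / (u - d) = 0.477350
Discount per step: exp(-r*dt) = 0.996755
Stock lattice S(k, i) with i counting down-moves:
  k=0: S(0,0) = 22.1500
  k=1: S(1,0) = 25.4248; S(1,1) = 19.2970
  k=2: S(2,0) = 29.1837; S(2,1) = 22.1500; S(2,2) = 16.8115
Terminal payoffs V(N, i) = max(S_T - K, 0):
  V(2,0) = 6.573665; V(2,1) = 0.000000; V(2,2) = 0.000000
Backward induction: V(k, i) = exp(-r*dt) * [p * V(k+1, i) + (1-p) * V(k+1, i+1)]; then take max(V_cont, immediate exercise) for American.
  V(1,0) = exp(-r*dt) * [p*6.573665 + (1-p)*0.000000] = 3.127757; exercise = 2.814755; V(1,0) = max -> 3.127757
  V(1,1) = exp(-r*dt) * [p*0.000000 + (1-p)*0.000000] = 0.000000; exercise = 0.000000; V(1,1) = max -> 0.000000
  V(0,0) = exp(-r*dt) * [p*3.127757 + (1-p)*0.000000] = 1.488191; exercise = 0.000000; V(0,0) = max -> 1.488191


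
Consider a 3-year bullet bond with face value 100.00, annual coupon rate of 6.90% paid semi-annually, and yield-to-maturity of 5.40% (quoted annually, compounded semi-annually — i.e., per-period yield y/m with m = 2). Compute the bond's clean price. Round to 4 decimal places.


Answer: Price = 104.1036

Derivation:
Coupon per period c = face * coupon_rate / m = 3.450000
Periods per year m = 2; per-period yield y/m = 0.027000
Number of cashflows N = 6
Cashflows (t years, CF_t, discount factor 1/(1+y/m)^(m*t), PV):
  t = 0.5000: CF_t = 3.450000, DF = 0.973710, PV = 3.359299
  t = 1.0000: CF_t = 3.450000, DF = 0.948111, PV = 3.270982
  t = 1.5000: CF_t = 3.450000, DF = 0.923185, PV = 3.184988
  t = 2.0000: CF_t = 3.450000, DF = 0.898914, PV = 3.101254
  t = 2.5000: CF_t = 3.450000, DF = 0.875282, PV = 3.019721
  t = 3.0000: CF_t = 103.450000, DF = 0.852270, PV = 88.167359
Price P = sum_t PV_t = 104.103604


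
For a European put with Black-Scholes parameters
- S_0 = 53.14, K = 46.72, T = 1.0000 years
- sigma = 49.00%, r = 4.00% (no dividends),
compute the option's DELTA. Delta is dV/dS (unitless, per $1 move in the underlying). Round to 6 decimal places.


d1 = 0.5894032690; d2 = 0.0994032690
phi(d1) = 0.3353311795; exp(-qT) = 1.0000000000; exp(-rT) = 0.9607894392
N(-d1) = 0.2777953921
Delta = -exp(-qT) * N(-d1) = -1.0000000000 * 0.2777953921 = -0.277795

Answer: Delta = -0.277795


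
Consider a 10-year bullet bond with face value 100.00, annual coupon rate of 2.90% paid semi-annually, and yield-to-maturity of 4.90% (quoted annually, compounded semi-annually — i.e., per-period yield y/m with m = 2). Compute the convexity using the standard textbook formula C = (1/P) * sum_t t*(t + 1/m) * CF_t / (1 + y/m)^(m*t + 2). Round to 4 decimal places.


Answer: Convexity = 81.8615

Derivation:
Coupon per period c = face * coupon_rate / m = 1.450000
Periods per year m = 2; per-period yield y/m = 0.024500
Number of cashflows N = 20
Cashflows (t years, CF_t, discount factor 1/(1+y/m)^(m*t), PV):
  t = 0.5000: CF_t = 1.450000, DF = 0.976086, PV = 1.415325
  t = 1.0000: CF_t = 1.450000, DF = 0.952744, PV = 1.381478
  t = 1.5000: CF_t = 1.450000, DF = 0.929960, PV = 1.348442
  t = 2.0000: CF_t = 1.450000, DF = 0.907721, PV = 1.316195
  t = 2.5000: CF_t = 1.450000, DF = 0.886013, PV = 1.284719
  t = 3.0000: CF_t = 1.450000, DF = 0.864825, PV = 1.253996
  t = 3.5000: CF_t = 1.450000, DF = 0.844143, PV = 1.224008
  t = 4.0000: CF_t = 1.450000, DF = 0.823957, PV = 1.194737
  t = 4.5000: CF_t = 1.450000, DF = 0.804252, PV = 1.166166
  t = 5.0000: CF_t = 1.450000, DF = 0.785019, PV = 1.138278
  t = 5.5000: CF_t = 1.450000, DF = 0.766246, PV = 1.111057
  t = 6.0000: CF_t = 1.450000, DF = 0.747922, PV = 1.084487
  t = 6.5000: CF_t = 1.450000, DF = 0.730036, PV = 1.058553
  t = 7.0000: CF_t = 1.450000, DF = 0.712578, PV = 1.033238
  t = 7.5000: CF_t = 1.450000, DF = 0.695538, PV = 1.008529
  t = 8.0000: CF_t = 1.450000, DF = 0.678904, PV = 0.984411
  t = 8.5000: CF_t = 1.450000, DF = 0.662669, PV = 0.960870
  t = 9.0000: CF_t = 1.450000, DF = 0.646822, PV = 0.937892
  t = 9.5000: CF_t = 1.450000, DF = 0.631354, PV = 0.915463
  t = 10.0000: CF_t = 101.450000, DF = 0.616255, PV = 62.519111
Price P = sum_t PV_t = 84.336956
Convexity numerator sum_t t*(t + 1/m) * CF_t / (1+y/m)^(m*t + 2):
  t = 0.5000: term = 0.674221
  t = 1.0000: term = 1.974292
  t = 1.5000: term = 3.854157
  t = 2.0000: term = 6.269981
  t = 2.5000: term = 9.180060
  t = 3.0000: term = 12.544738
  t = 3.5000: term = 16.326323
  t = 4.0000: term = 20.489006
  t = 4.5000: term = 24.998787
  t = 5.0000: term = 29.823399
  t = 5.5000: term = 34.932239
  t = 6.0000: term = 40.296296
  t = 6.5000: term = 45.888088
  t = 7.0000: term = 51.681594
  t = 7.5000: term = 57.652200
  t = 8.0000: term = 63.776633
  t = 8.5000: term = 70.032906
  t = 9.0000: term = 76.400265
  t = 9.5000: term = 82.859134
  t = 10.0000: term = 6254.292238
Convexity = (1/P) * sum = 6903.946556 / 84.336956 = 81.861463


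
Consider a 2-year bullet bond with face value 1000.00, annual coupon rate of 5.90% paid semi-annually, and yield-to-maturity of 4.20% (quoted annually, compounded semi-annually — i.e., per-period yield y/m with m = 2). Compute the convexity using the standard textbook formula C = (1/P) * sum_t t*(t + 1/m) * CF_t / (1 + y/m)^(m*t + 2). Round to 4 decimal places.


Coupon per period c = face * coupon_rate / m = 29.500000
Periods per year m = 2; per-period yield y/m = 0.021000
Number of cashflows N = 4
Cashflows (t years, CF_t, discount factor 1/(1+y/m)^(m*t), PV):
  t = 0.5000: CF_t = 29.500000, DF = 0.979432, PV = 28.893242
  t = 1.0000: CF_t = 29.500000, DF = 0.959287, PV = 28.298964
  t = 1.5000: CF_t = 29.500000, DF = 0.939556, PV = 27.716909
  t = 2.0000: CF_t = 1029.500000, DF = 0.920231, PV = 947.378190
Price P = sum_t PV_t = 1032.287305
Convexity numerator sum_t t*(t + 1/m) * CF_t / (1+y/m)^(m*t + 2):
  t = 0.5000: term = 13.858454
  t = 1.0000: term = 40.720238
  t = 1.5000: term = 79.765402
  t = 2.0000: term = 4544.037458
Convexity = (1/P) * sum = 4678.381553 / 1032.287305 = 4.532054

Answer: Convexity = 4.5321


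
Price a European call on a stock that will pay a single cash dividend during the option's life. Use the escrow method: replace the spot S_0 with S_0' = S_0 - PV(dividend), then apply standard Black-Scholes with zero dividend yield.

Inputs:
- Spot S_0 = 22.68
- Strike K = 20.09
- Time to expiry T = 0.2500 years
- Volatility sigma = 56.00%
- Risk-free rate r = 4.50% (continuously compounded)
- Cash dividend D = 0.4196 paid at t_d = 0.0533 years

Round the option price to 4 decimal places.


PV(D) = D * exp(-r * t_d) = 0.4196 * 0.99760437 = 0.41859480
S_0' = S_0 - PV(D) = 22.6800 - 0.41859480 = 22.26140520
d1 = (ln(S_0'/K) + (r + sigma^2/2)*T) / (sigma*sqrt(T)) = 0.54672247
d2 = d1 - sigma*sqrt(T) = 0.26672247
exp(-rT) = 0.98881304
N(d1) = 0.70771529; N(d2) = 0.60515857
C = S_0' * N(d1) - K * exp(-rT) * N(d2) = 22.26140520 * 0.70771529 - 20.0900 * 0.98881304 * 0.60515857 = 3.7331

Answer: Price = 3.7331


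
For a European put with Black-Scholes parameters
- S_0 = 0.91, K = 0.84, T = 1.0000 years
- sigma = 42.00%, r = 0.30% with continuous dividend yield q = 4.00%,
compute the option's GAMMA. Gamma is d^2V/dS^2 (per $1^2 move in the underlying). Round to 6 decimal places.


d1 = 0.3124826373; d2 = -0.1075173627
phi(d1) = 0.3799326676; exp(-qT) = 0.9607894392; exp(-rT) = 0.9970044955
Gamma = exp(-qT) * phi(d1) / (S * sigma * sqrt(T)) = 0.9607894392 * 0.3799326676 / (0.9100 * 0.4200 * 1.0000000000) = 0.955090

Answer: Gamma = 0.955090


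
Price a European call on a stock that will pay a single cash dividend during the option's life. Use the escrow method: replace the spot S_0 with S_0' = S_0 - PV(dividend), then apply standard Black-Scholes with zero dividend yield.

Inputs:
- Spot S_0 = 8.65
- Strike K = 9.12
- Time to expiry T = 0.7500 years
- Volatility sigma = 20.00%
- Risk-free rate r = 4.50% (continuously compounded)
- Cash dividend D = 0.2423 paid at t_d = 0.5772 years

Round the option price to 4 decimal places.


Answer: Price = 0.4144

Derivation:
PV(D) = D * exp(-r * t_d) = 0.2423 * 0.97436042 = 0.23608753
S_0' = S_0 - PV(D) = 8.6500 - 0.23608753 = 8.41391247
d1 = (ln(S_0'/K) + (r + sigma^2/2)*T) / (sigma*sqrt(T)) = -0.18378919
d2 = d1 - sigma*sqrt(T) = -0.35699427
exp(-rT) = 0.96681318
N(d1) = 0.42708942; N(d2) = 0.36054805
C = S_0' * N(d1) - K * exp(-rT) * N(d2) = 8.41391247 * 0.42708942 - 9.1200 * 0.96681318 * 0.36054805 = 0.4144


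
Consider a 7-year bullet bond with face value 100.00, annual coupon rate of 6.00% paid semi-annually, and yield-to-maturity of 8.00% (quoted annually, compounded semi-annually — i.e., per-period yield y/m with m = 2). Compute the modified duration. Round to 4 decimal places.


Answer: Modified duration = 5.5155

Derivation:
Coupon per period c = face * coupon_rate / m = 3.000000
Periods per year m = 2; per-period yield y/m = 0.040000
Number of cashflows N = 14
Cashflows (t years, CF_t, discount factor 1/(1+y/m)^(m*t), PV):
  t = 0.5000: CF_t = 3.000000, DF = 0.961538, PV = 2.884615
  t = 1.0000: CF_t = 3.000000, DF = 0.924556, PV = 2.773669
  t = 1.5000: CF_t = 3.000000, DF = 0.888996, PV = 2.666989
  t = 2.0000: CF_t = 3.000000, DF = 0.854804, PV = 2.564413
  t = 2.5000: CF_t = 3.000000, DF = 0.821927, PV = 2.465781
  t = 3.0000: CF_t = 3.000000, DF = 0.790315, PV = 2.370944
  t = 3.5000: CF_t = 3.000000, DF = 0.759918, PV = 2.279753
  t = 4.0000: CF_t = 3.000000, DF = 0.730690, PV = 2.192071
  t = 4.5000: CF_t = 3.000000, DF = 0.702587, PV = 2.107760
  t = 5.0000: CF_t = 3.000000, DF = 0.675564, PV = 2.026693
  t = 5.5000: CF_t = 3.000000, DF = 0.649581, PV = 1.948743
  t = 6.0000: CF_t = 3.000000, DF = 0.624597, PV = 1.873791
  t = 6.5000: CF_t = 3.000000, DF = 0.600574, PV = 1.801722
  t = 7.0000: CF_t = 103.000000, DF = 0.577475, PV = 59.479934
Price P = sum_t PV_t = 89.436877
First compute Macaulay numerator sum_t t * PV_t:
  t * PV_t at t = 0.5000: 1.442308
  t * PV_t at t = 1.0000: 2.773669
  t * PV_t at t = 1.5000: 4.000484
  t * PV_t at t = 2.0000: 5.128825
  t * PV_t at t = 2.5000: 6.164453
  t * PV_t at t = 3.0000: 7.112831
  t * PV_t at t = 3.5000: 7.979137
  t * PV_t at t = 4.0000: 8.768282
  t * PV_t at t = 4.5000: 9.484921
  t * PV_t at t = 5.0000: 10.133463
  t * PV_t at t = 5.5000: 10.718085
  t * PV_t at t = 6.0000: 11.242747
  t * PV_t at t = 6.5000: 11.711195
  t * PV_t at t = 7.0000: 416.359535
Macaulay duration D = 513.019934 / 89.436877 = 5.736112
Modified duration = D / (1 + y/m) = 5.736112 / (1 + 0.040000) = 5.515492


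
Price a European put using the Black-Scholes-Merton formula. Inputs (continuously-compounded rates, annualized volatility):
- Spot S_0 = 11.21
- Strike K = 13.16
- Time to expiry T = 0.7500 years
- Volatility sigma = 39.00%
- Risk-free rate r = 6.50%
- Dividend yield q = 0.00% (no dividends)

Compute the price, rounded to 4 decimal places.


Answer: Price = 2.3392

Derivation:
d1 = (ln(S/K) + (r - q + 0.5*sigma^2) * T) / (sigma * sqrt(T)) = -0.16162311
d2 = d1 - sigma * sqrt(T) = -0.49937301
exp(-rT) = 0.95241920; exp(-qT) = 1.00000000
P = K * exp(-rT) * N(-d2) - S_0 * exp(-qT) * N(-d1)
N(-d1) = 0.56419867; N(-d2) = 0.69124169
P = 13.1600 * 0.95241920 * 0.69124169 - 11.2100 * 1.00000000 * 0.56419867 = 2.3392


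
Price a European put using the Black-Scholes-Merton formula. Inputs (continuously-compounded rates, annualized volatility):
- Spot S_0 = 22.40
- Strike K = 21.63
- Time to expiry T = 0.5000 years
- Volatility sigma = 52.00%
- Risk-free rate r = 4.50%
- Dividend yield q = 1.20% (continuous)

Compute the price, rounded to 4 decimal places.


Answer: Price = 2.6384

Derivation:
d1 = (ln(S/K) + (r - q + 0.5*sigma^2) * T) / (sigma * sqrt(T)) = 0.32385414
d2 = d1 - sigma * sqrt(T) = -0.04384138
exp(-rT) = 0.97775124; exp(-qT) = 0.99401796
P = K * exp(-rT) * N(-d2) - S_0 * exp(-qT) * N(-d1)
N(-d1) = 0.37302423; N(-d2) = 0.51748458
P = 21.6300 * 0.97775124 * 0.51748458 - 22.4000 * 0.99401796 * 0.37302423 = 2.6384


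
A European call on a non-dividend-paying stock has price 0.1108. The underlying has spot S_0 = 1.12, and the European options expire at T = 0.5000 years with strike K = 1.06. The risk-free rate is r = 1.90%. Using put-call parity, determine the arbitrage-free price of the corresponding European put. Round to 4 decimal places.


Answer: Put price = 0.0408

Derivation:
Put-call parity: C - P = S_0 * exp(-qT) - K * exp(-rT).
S_0 * exp(-qT) = 1.1200 * 1.00000000 = 1.12000000
K * exp(-rT) = 1.0600 * 0.99054498 = 1.04997768
P = C - S*exp(-qT) + K*exp(-rT)
P = 0.1108 - 1.12000000 + 1.04997768 = 0.0408


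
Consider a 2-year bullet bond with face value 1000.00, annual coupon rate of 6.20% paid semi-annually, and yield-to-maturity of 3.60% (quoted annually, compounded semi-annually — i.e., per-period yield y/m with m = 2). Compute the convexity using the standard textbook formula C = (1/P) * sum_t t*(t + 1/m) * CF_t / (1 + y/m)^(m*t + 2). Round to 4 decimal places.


Answer: Convexity = 4.5485

Derivation:
Coupon per period c = face * coupon_rate / m = 31.000000
Periods per year m = 2; per-period yield y/m = 0.018000
Number of cashflows N = 4
Cashflows (t years, CF_t, discount factor 1/(1+y/m)^(m*t), PV):
  t = 0.5000: CF_t = 31.000000, DF = 0.982318, PV = 30.451866
  t = 1.0000: CF_t = 31.000000, DF = 0.964949, PV = 29.913425
  t = 1.5000: CF_t = 31.000000, DF = 0.947887, PV = 29.384504
  t = 2.0000: CF_t = 1031.000000, DF = 0.931127, PV = 959.991866
Price P = sum_t PV_t = 1049.741661
Convexity numerator sum_t t*(t + 1/m) * CF_t / (1+y/m)^(m*t + 2):
  t = 0.5000: term = 14.692252
  t = 1.0000: term = 43.297402
  t = 1.5000: term = 85.063659
  t = 2.0000: term = 4631.716847
Convexity = (1/P) * sum = 4774.770160 / 1049.741661 = 4.548519


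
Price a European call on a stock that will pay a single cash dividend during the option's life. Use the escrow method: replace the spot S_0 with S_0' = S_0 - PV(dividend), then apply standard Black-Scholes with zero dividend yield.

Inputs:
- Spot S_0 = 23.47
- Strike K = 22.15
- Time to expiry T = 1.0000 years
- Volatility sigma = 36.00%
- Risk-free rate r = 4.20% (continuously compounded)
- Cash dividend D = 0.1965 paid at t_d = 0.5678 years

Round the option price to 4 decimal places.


Answer: Price = 4.3005

Derivation:
PV(D) = D * exp(-r * t_d) = 0.1965 * 0.97643451 = 0.19186938
S_0' = S_0 - PV(D) = 23.4700 - 0.19186938 = 23.27813062
d1 = (ln(S_0'/K) + (r + sigma^2/2)*T) / (sigma*sqrt(T)) = 0.43465784
d2 = d1 - sigma*sqrt(T) = 0.07465784
exp(-rT) = 0.95886978
N(d1) = 0.66809460; N(d2) = 0.52975652
C = S_0' * N(d1) - K * exp(-rT) * N(d2) = 23.27813062 * 0.66809460 - 22.1500 * 0.95886978 * 0.52975652 = 4.3005
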